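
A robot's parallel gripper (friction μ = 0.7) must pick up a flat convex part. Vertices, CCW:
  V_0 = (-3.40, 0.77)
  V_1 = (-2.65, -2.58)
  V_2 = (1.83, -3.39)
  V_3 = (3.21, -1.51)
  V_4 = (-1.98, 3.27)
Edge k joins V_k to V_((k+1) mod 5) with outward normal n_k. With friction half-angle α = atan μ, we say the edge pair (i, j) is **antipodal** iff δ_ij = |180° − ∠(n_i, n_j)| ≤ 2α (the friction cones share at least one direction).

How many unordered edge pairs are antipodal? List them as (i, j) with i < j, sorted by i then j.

α = atan 0.7 = 34.99°;  2α = 69.98°
n_0 = (-0.9758, -0.2185)
n_1 = (-0.1779, -0.9840)
n_2 = (+0.8061, -0.5917)
n_3 = (+0.6775, +0.7356)
n_4 = (-0.8695, +0.4939)
  (0,1): δ = 112.87°  ·
  (0,2): δ = 48.90°  ✓
  (0,3): δ = 34.74°  ✓
  (0,4): δ = 137.78°  ·
  (1,2): δ = 116.03°  ·
  (1,3): δ = 32.40°  ✓
  (1,4): δ = 70.65°  ·
  (2,3): δ = 96.36°  ·
  (2,4): δ = 6.68°  ✓
  (3,4): δ = 76.95°  ·
antipodal pairs: 4

count = 4; pairs: (0,2), (0,3), (1,3), (2,4)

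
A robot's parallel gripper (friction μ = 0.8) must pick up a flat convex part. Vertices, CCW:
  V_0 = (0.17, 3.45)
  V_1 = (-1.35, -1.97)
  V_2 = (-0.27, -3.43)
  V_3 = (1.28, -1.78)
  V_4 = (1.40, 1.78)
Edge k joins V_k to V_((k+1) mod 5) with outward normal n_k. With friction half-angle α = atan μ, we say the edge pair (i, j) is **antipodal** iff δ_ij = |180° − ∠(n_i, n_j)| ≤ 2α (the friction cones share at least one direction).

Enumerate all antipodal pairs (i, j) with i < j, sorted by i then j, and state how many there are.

count = 5; pairs: (0,2), (0,3), (0,4), (1,3), (1,4)

α = atan 0.8 = 38.66°;  2α = 77.32°
n_0 = (-0.9629, +0.2700)
n_1 = (-0.8039, -0.5947)
n_2 = (+0.7288, -0.6847)
n_3 = (+0.9994, -0.0337)
n_4 = (+0.8052, +0.5930)
  (0,1): δ = 127.84°  ·
  (0,2): δ = 27.54°  ✓
  (0,3): δ = 13.74°  ✓
  (0,4): δ = 52.04°  ✓
  (1,2): δ = 79.70°  ·
  (1,3): δ = 38.42°  ✓
  (1,4): δ = 0.12°  ✓
  (2,3): δ = 138.72°  ·
  (2,4): δ = 100.42°  ·
  (3,4): δ = 141.70°  ·
antipodal pairs: 5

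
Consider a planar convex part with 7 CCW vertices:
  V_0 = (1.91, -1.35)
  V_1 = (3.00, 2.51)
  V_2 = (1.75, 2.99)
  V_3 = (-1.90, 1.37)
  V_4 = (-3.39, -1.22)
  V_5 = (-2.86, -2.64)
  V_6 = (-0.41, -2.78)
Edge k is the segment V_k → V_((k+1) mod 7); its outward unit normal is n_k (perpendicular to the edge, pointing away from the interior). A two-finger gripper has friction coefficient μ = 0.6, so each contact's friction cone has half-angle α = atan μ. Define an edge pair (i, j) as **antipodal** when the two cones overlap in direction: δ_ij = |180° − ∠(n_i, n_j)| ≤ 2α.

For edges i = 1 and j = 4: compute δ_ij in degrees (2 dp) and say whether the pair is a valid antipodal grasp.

δ = 48.53°, valid

α = atan 0.6 = 30.96°;  2α = 61.93°
edge 1: e_1 = (-1.25, +0.48);  n_1 = (+0.3585, +0.9335)
edge 4: e_4 = (+0.53, -1.42);  n_4 = (-0.9369, -0.3497)
∠(n_1, n_4) = 131.47°
δ = |180° − 131.47°| = 48.53°
48.53° ≤ 2α = 61.93°  →  valid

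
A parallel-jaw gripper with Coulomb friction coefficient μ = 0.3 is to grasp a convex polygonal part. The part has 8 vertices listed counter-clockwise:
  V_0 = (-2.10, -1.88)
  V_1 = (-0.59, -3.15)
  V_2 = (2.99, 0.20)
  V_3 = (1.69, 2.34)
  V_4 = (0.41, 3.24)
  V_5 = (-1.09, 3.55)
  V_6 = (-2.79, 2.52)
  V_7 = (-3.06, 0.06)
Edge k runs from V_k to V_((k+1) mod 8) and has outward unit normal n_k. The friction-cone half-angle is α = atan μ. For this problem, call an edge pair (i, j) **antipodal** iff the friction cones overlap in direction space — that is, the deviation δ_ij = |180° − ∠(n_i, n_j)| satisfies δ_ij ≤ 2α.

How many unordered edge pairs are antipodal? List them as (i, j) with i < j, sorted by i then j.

α = atan 0.3 = 16.70°;  2α = 33.40°
n_0 = (-0.6437, -0.7653)
n_1 = (+0.6833, -0.7302)
n_2 = (+0.8547, +0.5192)
n_3 = (+0.5752, +0.8180)
n_4 = (+0.2024, +0.9793)
n_5 = (-0.5182, +0.8553)
n_6 = (-0.9940, +0.1091)
n_7 = (-0.8963, -0.4435)
  (0,1): δ = 96.84°  ·
  (0,2): δ = 18.66°  ✓
  (0,3): δ = 4.95°  ✓
  (0,4): δ = 28.39°  ✓
  (0,5): δ = 71.28°  ·
  (0,6): δ = 123.80°  ·
  (0,7): δ = 156.39°  ·
  (1,2): δ = 101.82°  ·
  (1,3): δ = 78.21°  ·
  (1,4): δ = 54.78°  ·
  (1,5): δ = 11.89°  ✓
  (1,6): δ = 40.64°  ·
  (1,7): δ = 73.23°  ·
  (2,3): δ = 156.39°  ·
  (2,4): δ = 132.95°  ·
  (2,5): δ = 90.07°  ·
  (2,6): δ = 37.54°  ·
  (2,7): δ = 4.95°  ✓
  (3,4): δ = 156.56°  ·
  (3,5): δ = 113.68°  ·
  (3,6): δ = 61.15°  ·
  (3,7): δ = 28.56°  ✓
  (4,5): δ = 137.11°  ·
  (4,6): δ = 84.59°  ·
  (4,7): δ = 51.99°  ·
  (5,6): δ = 127.47°  ·
  (5,7): δ = 94.88°  ·
  (6,7): δ = 147.41°  ·
antipodal pairs: 6

count = 6; pairs: (0,2), (0,3), (0,4), (1,5), (2,7), (3,7)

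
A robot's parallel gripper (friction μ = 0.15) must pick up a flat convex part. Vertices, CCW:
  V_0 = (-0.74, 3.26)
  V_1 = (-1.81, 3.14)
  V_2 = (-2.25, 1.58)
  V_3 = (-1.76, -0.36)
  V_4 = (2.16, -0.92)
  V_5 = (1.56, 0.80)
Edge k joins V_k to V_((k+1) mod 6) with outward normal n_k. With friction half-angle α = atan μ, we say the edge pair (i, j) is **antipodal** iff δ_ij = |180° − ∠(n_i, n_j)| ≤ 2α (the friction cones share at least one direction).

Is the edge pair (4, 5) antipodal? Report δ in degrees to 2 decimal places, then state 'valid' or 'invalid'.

δ = 156.16°, invalid

α = atan 0.15 = 8.53°;  2α = 17.06°
edge 4: e_4 = (-0.60, +1.72);  n_4 = (+0.9442, +0.3294)
edge 5: e_5 = (-2.30, +2.46);  n_5 = (+0.7305, +0.6830)
∠(n_4, n_5) = 23.84°
δ = |180° − 23.84°| = 156.16°
156.16° > 2α = 17.06°  →  invalid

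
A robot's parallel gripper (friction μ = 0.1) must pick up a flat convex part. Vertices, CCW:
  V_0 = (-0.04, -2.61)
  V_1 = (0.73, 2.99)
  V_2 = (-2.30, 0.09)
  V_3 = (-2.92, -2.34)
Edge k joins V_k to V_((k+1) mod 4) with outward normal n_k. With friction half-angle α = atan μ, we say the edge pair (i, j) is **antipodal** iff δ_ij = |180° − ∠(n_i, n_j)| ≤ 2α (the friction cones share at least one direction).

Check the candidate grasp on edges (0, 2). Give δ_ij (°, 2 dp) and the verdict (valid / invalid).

α = atan 0.1 = 5.71°;  2α = 11.42°
edge 0: e_0 = (+0.77, +5.60);  n_0 = (+0.9907, -0.1362)
edge 2: e_2 = (-0.62, -2.43);  n_2 = (-0.9690, +0.2472)
∠(n_0, n_2) = 173.52°
δ = |180° − 173.52°| = 6.48°
6.48° ≤ 2α = 11.42°  →  valid

δ = 6.48°, valid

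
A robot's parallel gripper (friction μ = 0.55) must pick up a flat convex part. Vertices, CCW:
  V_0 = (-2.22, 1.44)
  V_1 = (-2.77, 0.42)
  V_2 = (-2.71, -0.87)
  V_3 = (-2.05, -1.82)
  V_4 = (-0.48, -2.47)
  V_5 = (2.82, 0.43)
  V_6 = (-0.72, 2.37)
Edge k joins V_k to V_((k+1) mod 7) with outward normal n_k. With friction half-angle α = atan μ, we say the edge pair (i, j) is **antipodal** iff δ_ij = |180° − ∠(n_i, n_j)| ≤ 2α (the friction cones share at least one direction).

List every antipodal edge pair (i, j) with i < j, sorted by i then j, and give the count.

count = 6; pairs: (0,4), (1,4), (2,5), (3,5), (3,6), (4,6)

α = atan 0.55 = 28.81°;  2α = 57.62°
n_0 = (-0.8802, +0.4746)
n_1 = (-0.9989, -0.0465)
n_2 = (-0.8213, -0.5706)
n_3 = (-0.3825, -0.9239)
n_4 = (+0.6601, -0.7512)
n_5 = (+0.4806, +0.8769)
n_6 = (-0.5269, +0.8499)
  (0,1): δ = 149.00°  ·
  (0,2): δ = 116.88°  ·
  (0,3): δ = 84.16°  ·
  (0,4): δ = 20.36°  ✓
  (0,5): δ = 89.61°  ·
  (0,6): δ = 150.13°  ·
  (1,2): δ = 147.87°  ·
  (1,3): δ = 115.15°  ·
  (1,4): δ = 51.35°  ✓
  (1,5): δ = 58.61°  ·
  (1,6): δ = 119.14°  ·
  (2,3): δ = 147.28°  ·
  (2,4): δ = 83.48°  ·
  (2,5): δ = 26.49°  ✓
  (2,6): δ = 87.01°  ·
  (3,4): δ = 116.20°  ·
  (3,5): δ = 6.23°  ✓
  (3,6): δ = 54.29°  ✓
  (4,5): δ = 70.03°  ·
  (4,6): δ = 9.51°  ✓
  (5,6): δ = 119.48°  ·
antipodal pairs: 6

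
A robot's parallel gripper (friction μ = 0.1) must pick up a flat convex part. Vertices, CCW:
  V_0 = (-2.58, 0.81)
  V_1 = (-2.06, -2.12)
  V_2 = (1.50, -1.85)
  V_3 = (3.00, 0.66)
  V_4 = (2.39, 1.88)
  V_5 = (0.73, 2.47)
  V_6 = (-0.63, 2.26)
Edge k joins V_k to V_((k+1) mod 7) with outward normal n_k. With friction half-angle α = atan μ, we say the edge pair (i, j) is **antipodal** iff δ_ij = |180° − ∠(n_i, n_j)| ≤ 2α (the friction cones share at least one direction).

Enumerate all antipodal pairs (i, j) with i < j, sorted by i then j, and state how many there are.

count = 1; pairs: (1,5)

α = atan 0.1 = 5.71°;  2α = 11.42°
n_0 = (-0.9846, -0.1747)
n_1 = (+0.0756, -0.9971)
n_2 = (+0.8584, -0.5130)
n_3 = (+0.8944, +0.4472)
n_4 = (+0.3349, +0.9423)
n_5 = (-0.1526, +0.9883)
n_6 = (-0.5967, +0.8025)
  (0,1): δ = 95.73°  ·
  (0,2): δ = 40.93°  ·
  (0,3): δ = 16.50°  ·
  (0,4): δ = 60.37°  ·
  (0,5): δ = 88.71°  ·
  (0,6): δ = 116.57°  ·
  (1,2): δ = 125.20°  ·
  (1,3): δ = 67.77°  ·
  (1,4): δ = 23.90°  ·
  (1,5): δ = 4.44°  ✓
  (1,6): δ = 32.30°  ·
  (2,3): δ = 122.57°  ·
  (2,4): δ = 78.70°  ·
  (2,5): δ = 50.36°  ·
  (2,6): δ = 22.50°  ·
  (3,4): δ = 136.13°  ·
  (3,5): δ = 107.79°  ·
  (3,6): δ = 79.93°  ·
  (4,5): δ = 151.66°  ·
  (4,6): δ = 123.80°  ·
  (5,6): δ = 152.14°  ·
antipodal pairs: 1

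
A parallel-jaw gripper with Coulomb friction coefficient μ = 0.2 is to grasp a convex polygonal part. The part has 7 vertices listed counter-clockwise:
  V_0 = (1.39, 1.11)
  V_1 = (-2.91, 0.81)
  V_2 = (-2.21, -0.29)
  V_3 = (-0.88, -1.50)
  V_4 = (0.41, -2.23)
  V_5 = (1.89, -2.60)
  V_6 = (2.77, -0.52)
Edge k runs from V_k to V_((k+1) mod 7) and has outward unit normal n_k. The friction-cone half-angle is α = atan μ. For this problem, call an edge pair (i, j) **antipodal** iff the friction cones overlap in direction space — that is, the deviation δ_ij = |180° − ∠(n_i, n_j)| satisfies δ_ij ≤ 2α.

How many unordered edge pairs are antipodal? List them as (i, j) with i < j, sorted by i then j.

α = atan 0.2 = 11.31°;  2α = 22.62°
n_0 = (-0.0696, +0.9976)
n_1 = (-0.8437, -0.5369)
n_2 = (-0.6729, -0.7397)
n_3 = (-0.4925, -0.8703)
n_4 = (-0.2425, -0.9701)
n_5 = (+0.9210, -0.3896)
n_6 = (+0.7632, +0.6462)
  (0,1): δ = 61.52°  ·
  (0,2): δ = 46.29°  ·
  (0,3): δ = 33.50°  ·
  (0,4): δ = 18.03°  ✓
  (0,5): δ = 63.08°  ·
  (0,6): δ = 126.26°  ·
  (1,2): δ = 164.77°  ·
  (1,3): δ = 151.98°  ·
  (1,4): δ = 136.51°  ·
  (1,5): δ = 55.40°  ·
  (1,6): δ = 7.78°  ✓
  (2,3): δ = 167.21°  ·
  (2,4): δ = 151.74°  ·
  (2,5): δ = 70.64°  ·
  (2,6): δ = 7.45°  ✓
  (3,4): δ = 164.53°  ·
  (3,5): δ = 83.43°  ·
  (3,6): δ = 20.24°  ✓
  (4,5): δ = 98.90°  ·
  (4,6): δ = 35.71°  ·
  (5,6): δ = 116.82°  ·
antipodal pairs: 4

count = 4; pairs: (0,4), (1,6), (2,6), (3,6)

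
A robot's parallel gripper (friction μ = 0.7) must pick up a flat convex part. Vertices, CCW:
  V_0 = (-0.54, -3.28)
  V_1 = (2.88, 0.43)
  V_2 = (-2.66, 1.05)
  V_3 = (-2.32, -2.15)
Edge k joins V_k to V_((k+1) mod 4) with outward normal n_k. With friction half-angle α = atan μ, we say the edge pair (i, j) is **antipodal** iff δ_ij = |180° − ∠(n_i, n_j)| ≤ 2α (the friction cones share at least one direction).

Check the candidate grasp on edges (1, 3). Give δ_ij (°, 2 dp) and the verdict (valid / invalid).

α = atan 0.7 = 34.99°;  2α = 69.98°
edge 1: e_1 = (-5.54, +0.62);  n_1 = (+0.1112, +0.9938)
edge 3: e_3 = (+1.78, -1.13);  n_3 = (-0.5360, -0.8442)
∠(n_1, n_3) = 153.98°
δ = |180° − 153.98°| = 26.02°
26.02° ≤ 2α = 69.98°  →  valid

δ = 26.02°, valid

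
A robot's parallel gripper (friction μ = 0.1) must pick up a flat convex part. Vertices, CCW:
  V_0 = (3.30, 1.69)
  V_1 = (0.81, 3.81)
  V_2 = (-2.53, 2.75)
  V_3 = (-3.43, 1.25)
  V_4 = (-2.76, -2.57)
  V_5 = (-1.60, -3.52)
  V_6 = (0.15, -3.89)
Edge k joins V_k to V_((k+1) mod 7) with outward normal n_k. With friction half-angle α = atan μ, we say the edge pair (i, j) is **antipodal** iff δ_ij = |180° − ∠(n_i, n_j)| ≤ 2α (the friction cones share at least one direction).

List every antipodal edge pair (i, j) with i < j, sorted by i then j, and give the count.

count = 2; pairs: (0,4), (2,6)

α = atan 0.1 = 5.71°;  2α = 11.42°
n_0 = (+0.6483, +0.7614)
n_1 = (-0.3025, +0.9532)
n_2 = (-0.8575, +0.5145)
n_3 = (-0.9850, -0.1728)
n_4 = (-0.6336, -0.7737)
n_5 = (-0.2069, -0.9784)
n_6 = (+0.8708, -0.4916)
  (0,1): δ = 121.98°  ·
  (0,2): δ = 80.55°  ·
  (0,3): δ = 39.64°  ·
  (0,4): δ = 1.09°  ✓
  (0,5): δ = 28.47°  ·
  (0,6): δ = 100.97°  ·
  (1,2): δ = 138.57°  ·
  (1,3): δ = 97.66°  ·
  (1,4): δ = 56.92°  ·
  (1,5): δ = 29.55°  ·
  (1,6): δ = 42.95°  ·
  (2,3): δ = 139.09°  ·
  (2,4): δ = 98.35°  ·
  (2,5): δ = 70.97°  ·
  (2,6): δ = 1.52°  ✓
  (3,4): δ = 139.26°  ·
  (3,5): δ = 111.89°  ·
  (3,6): δ = 39.39°  ·
  (4,5): δ = 152.62°  ·
  (4,6): δ = 80.13°  ·
  (5,6): δ = 107.51°  ·
antipodal pairs: 2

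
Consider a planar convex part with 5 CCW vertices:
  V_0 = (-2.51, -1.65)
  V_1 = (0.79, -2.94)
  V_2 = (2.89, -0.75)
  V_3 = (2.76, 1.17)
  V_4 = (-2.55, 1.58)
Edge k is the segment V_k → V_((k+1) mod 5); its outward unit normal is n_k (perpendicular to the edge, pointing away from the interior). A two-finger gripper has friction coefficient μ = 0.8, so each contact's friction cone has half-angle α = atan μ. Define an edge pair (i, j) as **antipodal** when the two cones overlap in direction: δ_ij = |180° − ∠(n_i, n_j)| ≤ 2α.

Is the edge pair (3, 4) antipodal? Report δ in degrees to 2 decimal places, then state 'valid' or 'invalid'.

δ = 84.88°, invalid

α = atan 0.8 = 38.66°;  2α = 77.32°
edge 3: e_3 = (-5.31, +0.41);  n_3 = (+0.0770, +0.9970)
edge 4: e_4 = (+0.04, -3.23);  n_4 = (-0.9999, -0.0124)
∠(n_3, n_4) = 95.12°
δ = |180° − 95.12°| = 84.88°
84.88° > 2α = 77.32°  →  invalid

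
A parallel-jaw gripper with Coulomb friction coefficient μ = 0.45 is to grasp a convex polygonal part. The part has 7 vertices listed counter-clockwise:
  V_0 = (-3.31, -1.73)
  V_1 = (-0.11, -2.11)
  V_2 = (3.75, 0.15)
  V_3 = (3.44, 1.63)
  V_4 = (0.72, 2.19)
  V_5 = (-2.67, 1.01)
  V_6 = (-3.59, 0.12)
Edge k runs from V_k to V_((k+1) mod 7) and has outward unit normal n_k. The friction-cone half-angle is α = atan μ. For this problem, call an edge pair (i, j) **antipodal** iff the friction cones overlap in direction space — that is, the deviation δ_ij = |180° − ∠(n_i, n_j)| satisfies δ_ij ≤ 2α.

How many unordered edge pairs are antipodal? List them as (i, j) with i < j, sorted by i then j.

count = 6; pairs: (0,3), (0,4), (1,3), (1,4), (1,5), (2,6)

α = atan 0.45 = 24.23°;  2α = 48.46°
n_0 = (-0.1179, -0.9930)
n_1 = (+0.5053, -0.8630)
n_2 = (+0.9788, +0.2050)
n_3 = (+0.2017, +0.9795)
n_4 = (-0.3287, +0.9444)
n_5 = (-0.6953, +0.7187)
n_6 = (-0.9887, -0.1496)
  (0,1): δ = 142.88°  ·
  (0,2): δ = 71.40°  ·
  (0,3): δ = 4.86°  ✓
  (0,4): δ = 25.96°  ✓
  (0,5): δ = 50.82°  ·
  (0,6): δ = 105.38°  ·
  (1,2): δ = 108.52°  ·
  (1,3): δ = 41.98°  ✓
  (1,4): δ = 11.16°  ✓
  (1,5): δ = 13.70°  ✓
  (1,6): δ = 68.26°  ·
  (2,3): δ = 113.46°  ·
  (2,4): δ = 82.64°  ·
  (2,5): δ = 57.78°  ·
  (2,6): δ = 3.22°  ✓
  (3,4): δ = 149.17°  ·
  (3,5): δ = 124.32°  ·
  (3,6): δ = 69.76°  ·
  (4,5): δ = 155.14°  ·
  (4,6): δ = 100.59°  ·
  (5,6): δ = 125.44°  ·
antipodal pairs: 6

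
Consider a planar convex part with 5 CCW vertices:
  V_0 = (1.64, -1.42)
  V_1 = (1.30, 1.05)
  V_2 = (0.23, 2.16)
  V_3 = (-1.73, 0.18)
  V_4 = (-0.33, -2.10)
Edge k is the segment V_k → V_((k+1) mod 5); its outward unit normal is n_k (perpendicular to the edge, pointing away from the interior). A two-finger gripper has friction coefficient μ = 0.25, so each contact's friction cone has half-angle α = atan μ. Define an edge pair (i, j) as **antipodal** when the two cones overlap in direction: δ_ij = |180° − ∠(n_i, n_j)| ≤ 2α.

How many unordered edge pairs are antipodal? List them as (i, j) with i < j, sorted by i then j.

count = 3; pairs: (0,3), (1,3), (2,4)

α = atan 0.25 = 14.04°;  2α = 28.07°
n_0 = (+0.9907, +0.1364)
n_1 = (+0.7200, +0.6940)
n_2 = (-0.7107, +0.7035)
n_3 = (-0.8522, -0.5233)
n_4 = (+0.3263, -0.9453)
  (0,1): δ = 143.89°  ·
  (0,2): δ = 52.55°  ·
  (0,3): δ = 23.71°  ✓
  (0,4): δ = 101.21°  ·
  (1,2): δ = 88.66°  ·
  (1,3): δ = 12.40°  ✓
  (1,4): δ = 65.09°  ·
  (2,3): δ = 103.74°  ·
  (2,4): δ = 26.25°  ✓
  (3,4): δ = 102.51°  ·
antipodal pairs: 3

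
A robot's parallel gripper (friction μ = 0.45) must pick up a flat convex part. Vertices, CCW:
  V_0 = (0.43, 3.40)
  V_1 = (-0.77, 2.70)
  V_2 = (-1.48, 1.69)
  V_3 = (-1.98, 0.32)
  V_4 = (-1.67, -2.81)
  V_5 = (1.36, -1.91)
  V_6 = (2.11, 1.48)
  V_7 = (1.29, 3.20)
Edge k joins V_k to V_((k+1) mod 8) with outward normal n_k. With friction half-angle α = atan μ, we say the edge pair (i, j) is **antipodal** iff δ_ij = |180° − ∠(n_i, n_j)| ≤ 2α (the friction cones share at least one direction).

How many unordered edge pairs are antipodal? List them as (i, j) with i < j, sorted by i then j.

count = 9; pairs: (0,4), (0,5), (1,4), (1,5), (2,5), (2,6), (3,5), (3,6), (4,7)

α = atan 0.45 = 24.23°;  2α = 48.46°
n_0 = (-0.5039, +0.8638)
n_1 = (-0.8181, +0.5751)
n_2 = (-0.9394, +0.3428)
n_3 = (-0.9951, -0.0986)
n_4 = (+0.2847, -0.9586)
n_5 = (+0.9764, -0.2160)
n_6 = (+0.9027, +0.4303)
n_7 = (+0.2265, +0.9740)
  (0,1): δ = 155.36°  ·
  (0,2): δ = 140.31°  ·
  (0,3): δ = 114.60°  ·
  (0,4): δ = 13.71°  ✓
  (0,5): δ = 47.27°  ✓
  (0,6): δ = 85.23°  ·
  (0,7): δ = 136.65°  ·
  (1,2): δ = 164.94°  ·
  (1,3): δ = 139.24°  ·
  (1,4): δ = 38.35°  ✓
  (1,5): δ = 22.63°  ✓
  (1,6): δ = 60.60°  ·
  (1,7): δ = 112.01°  ·
  (2,3): δ = 154.29°  ·
  (2,4): δ = 53.41°  ·
  (2,5): δ = 7.58°  ✓
  (2,6): δ = 45.54°  ✓
  (2,7): δ = 96.96°  ·
  (3,4): δ = 79.11°  ·
  (3,5): δ = 18.13°  ✓
  (3,6): δ = 19.83°  ✓
  (3,7): δ = 71.25°  ·
  (4,5): δ = 119.02°  ·
  (4,6): δ = 81.05°  ·
  (4,7): δ = 29.63°  ✓
  (5,6): δ = 142.04°  ·
  (5,7): δ = 90.62°  ·
  (6,7): δ = 128.58°  ·
antipodal pairs: 9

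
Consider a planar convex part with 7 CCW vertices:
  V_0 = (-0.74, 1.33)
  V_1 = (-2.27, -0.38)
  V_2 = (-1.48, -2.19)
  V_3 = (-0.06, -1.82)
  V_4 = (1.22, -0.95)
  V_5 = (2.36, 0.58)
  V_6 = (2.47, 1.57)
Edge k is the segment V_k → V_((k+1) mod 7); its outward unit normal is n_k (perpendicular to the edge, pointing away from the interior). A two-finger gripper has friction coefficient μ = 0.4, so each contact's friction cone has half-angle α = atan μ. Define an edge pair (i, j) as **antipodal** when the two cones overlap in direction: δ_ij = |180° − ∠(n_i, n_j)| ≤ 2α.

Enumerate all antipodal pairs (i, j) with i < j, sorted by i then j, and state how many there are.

count = 7; pairs: (0,2), (0,3), (0,4), (0,5), (1,5), (2,6), (3,6)

α = atan 0.4 = 21.80°;  2α = 43.60°
n_0 = (-0.7452, +0.6668)
n_1 = (-0.9165, -0.4000)
n_2 = (+0.2521, -0.9677)
n_3 = (+0.5621, -0.8270)
n_4 = (+0.8019, -0.5975)
n_5 = (+0.9939, -0.1104)
n_6 = (-0.0746, +0.9972)
  (0,1): δ = 114.60°  ·
  (0,2): δ = 33.58°  ✓
  (0,3): δ = 13.98°  ✓
  (0,4): δ = 5.13°  ✓
  (0,5): δ = 35.48°  ✓
  (0,6): δ = 136.10°  ·
  (1,2): δ = 98.98°  ·
  (1,3): δ = 79.38°  ·
  (1,4): δ = 60.27°  ·
  (1,5): δ = 29.92°  ✓
  (1,6): δ = 70.70°  ·
  (2,3): δ = 160.40°  ·
  (2,4): δ = 141.29°  ·
  (2,5): δ = 110.94°  ·
  (2,6): δ = 10.33°  ✓
  (3,4): δ = 160.89°  ·
  (3,5): δ = 130.54°  ·
  (3,6): δ = 29.93°  ✓
  (4,5): δ = 149.65°  ·
  (4,6): δ = 49.03°  ·
  (5,6): δ = 79.38°  ·
antipodal pairs: 7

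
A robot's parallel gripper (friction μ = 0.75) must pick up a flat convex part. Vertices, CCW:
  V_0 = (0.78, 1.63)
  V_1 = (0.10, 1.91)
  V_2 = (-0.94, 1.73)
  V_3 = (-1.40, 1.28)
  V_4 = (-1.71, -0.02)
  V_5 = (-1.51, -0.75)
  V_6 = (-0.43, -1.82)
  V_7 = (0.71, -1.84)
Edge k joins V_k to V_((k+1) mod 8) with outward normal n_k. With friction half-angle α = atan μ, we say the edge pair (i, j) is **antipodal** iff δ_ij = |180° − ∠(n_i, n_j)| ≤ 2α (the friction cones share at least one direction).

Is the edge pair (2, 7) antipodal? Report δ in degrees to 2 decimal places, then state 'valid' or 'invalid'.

δ = 44.47°, valid

α = atan 0.75 = 36.87°;  2α = 73.74°
edge 2: e_2 = (-0.46, -0.45);  n_2 = (-0.6993, +0.7148)
edge 7: e_7 = (+0.07, +3.47);  n_7 = (+0.9998, -0.0202)
∠(n_2, n_7) = 135.53°
δ = |180° − 135.53°| = 44.47°
44.47° ≤ 2α = 73.74°  →  valid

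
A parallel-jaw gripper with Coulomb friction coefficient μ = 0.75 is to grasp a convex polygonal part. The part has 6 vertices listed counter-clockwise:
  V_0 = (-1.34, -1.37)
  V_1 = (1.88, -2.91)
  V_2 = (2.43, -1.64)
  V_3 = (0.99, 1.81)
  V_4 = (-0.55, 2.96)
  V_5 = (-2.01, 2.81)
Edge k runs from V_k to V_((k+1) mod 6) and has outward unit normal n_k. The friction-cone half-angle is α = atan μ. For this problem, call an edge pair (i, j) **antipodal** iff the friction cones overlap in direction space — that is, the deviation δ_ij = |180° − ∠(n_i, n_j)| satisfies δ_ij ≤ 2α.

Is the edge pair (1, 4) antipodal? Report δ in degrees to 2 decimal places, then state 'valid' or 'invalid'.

δ = 60.72°, valid

α = atan 0.75 = 36.87°;  2α = 73.74°
edge 1: e_1 = (+0.55, +1.27);  n_1 = (+0.9176, -0.3974)
edge 4: e_4 = (-1.46, -0.15);  n_4 = (-0.1022, +0.9948)
∠(n_1, n_4) = 119.28°
δ = |180° − 119.28°| = 60.72°
60.72° ≤ 2α = 73.74°  →  valid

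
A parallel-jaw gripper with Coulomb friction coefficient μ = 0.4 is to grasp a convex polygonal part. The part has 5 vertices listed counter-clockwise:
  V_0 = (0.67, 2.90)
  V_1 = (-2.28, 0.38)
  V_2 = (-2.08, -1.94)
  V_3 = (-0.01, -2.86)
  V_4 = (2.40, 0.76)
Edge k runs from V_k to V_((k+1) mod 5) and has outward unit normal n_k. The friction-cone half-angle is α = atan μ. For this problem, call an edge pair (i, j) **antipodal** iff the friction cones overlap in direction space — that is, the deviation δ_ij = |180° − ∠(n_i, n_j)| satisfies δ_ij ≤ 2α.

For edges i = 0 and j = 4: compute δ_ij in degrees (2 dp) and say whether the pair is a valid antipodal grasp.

δ = 88.45°, invalid

α = atan 0.4 = 21.80°;  2α = 43.60°
edge 0: e_0 = (-2.95, -2.52);  n_0 = (-0.6495, +0.7603)
edge 4: e_4 = (-1.73, +2.14);  n_4 = (+0.7777, +0.6287)
∠(n_0, n_4) = 91.55°
δ = |180° − 91.55°| = 88.45°
88.45° > 2α = 43.60°  →  invalid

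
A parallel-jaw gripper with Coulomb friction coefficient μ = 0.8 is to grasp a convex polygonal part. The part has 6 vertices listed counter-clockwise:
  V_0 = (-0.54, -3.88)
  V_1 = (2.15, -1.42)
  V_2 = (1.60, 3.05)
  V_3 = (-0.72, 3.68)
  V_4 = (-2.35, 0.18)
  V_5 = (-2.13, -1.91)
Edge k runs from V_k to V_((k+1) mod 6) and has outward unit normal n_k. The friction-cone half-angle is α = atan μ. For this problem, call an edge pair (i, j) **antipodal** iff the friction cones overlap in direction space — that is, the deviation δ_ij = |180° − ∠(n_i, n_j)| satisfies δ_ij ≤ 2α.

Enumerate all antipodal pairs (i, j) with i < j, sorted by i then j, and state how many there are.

α = atan 0.8 = 38.66°;  2α = 77.32°
n_0 = (+0.6749, -0.7380)
n_1 = (+0.9925, +0.1221)
n_2 = (+0.2621, +0.9651)
n_3 = (-0.9065, +0.4222)
n_4 = (-0.9945, -0.1047)
n_5 = (-0.7782, -0.6281)
  (0,1): δ = 125.43°  ·
  (0,2): δ = 57.64°  ✓
  (0,3): δ = 22.59°  ✓
  (0,4): δ = 53.57°  ✓
  (0,5): δ = 86.46°  ·
  (1,2): δ = 112.21°  ·
  (1,3): δ = 31.99°  ✓
  (1,4): δ = 1.01°  ✓
  (1,5): δ = 31.89°  ✓
  (2,3): δ = 99.78°  ·
  (2,4): δ = 68.80°  ✓
  (2,5): δ = 35.90°  ✓
  (3,4): δ = 149.02°  ·
  (3,5): δ = 116.12°  ·
  (4,5): δ = 147.10°  ·
antipodal pairs: 8

count = 8; pairs: (0,2), (0,3), (0,4), (1,3), (1,4), (1,5), (2,4), (2,5)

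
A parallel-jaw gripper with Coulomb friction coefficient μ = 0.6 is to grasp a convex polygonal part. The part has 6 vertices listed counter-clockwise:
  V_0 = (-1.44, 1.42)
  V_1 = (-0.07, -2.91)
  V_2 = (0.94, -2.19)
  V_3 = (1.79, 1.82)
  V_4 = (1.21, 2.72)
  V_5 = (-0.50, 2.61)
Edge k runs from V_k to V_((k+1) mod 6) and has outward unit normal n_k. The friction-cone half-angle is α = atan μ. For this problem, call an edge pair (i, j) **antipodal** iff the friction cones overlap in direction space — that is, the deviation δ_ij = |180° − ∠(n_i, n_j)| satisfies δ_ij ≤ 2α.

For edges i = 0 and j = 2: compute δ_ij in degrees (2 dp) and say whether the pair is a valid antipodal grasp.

α = atan 0.6 = 30.96°;  2α = 61.93°
edge 0: e_0 = (+1.37, -4.33);  n_0 = (-0.9534, -0.3017)
edge 2: e_2 = (+0.85, +4.01);  n_2 = (+0.9783, -0.2074)
∠(n_0, n_2) = 150.47°
δ = |180° − 150.47°| = 29.53°
29.53° ≤ 2α = 61.93°  →  valid

δ = 29.53°, valid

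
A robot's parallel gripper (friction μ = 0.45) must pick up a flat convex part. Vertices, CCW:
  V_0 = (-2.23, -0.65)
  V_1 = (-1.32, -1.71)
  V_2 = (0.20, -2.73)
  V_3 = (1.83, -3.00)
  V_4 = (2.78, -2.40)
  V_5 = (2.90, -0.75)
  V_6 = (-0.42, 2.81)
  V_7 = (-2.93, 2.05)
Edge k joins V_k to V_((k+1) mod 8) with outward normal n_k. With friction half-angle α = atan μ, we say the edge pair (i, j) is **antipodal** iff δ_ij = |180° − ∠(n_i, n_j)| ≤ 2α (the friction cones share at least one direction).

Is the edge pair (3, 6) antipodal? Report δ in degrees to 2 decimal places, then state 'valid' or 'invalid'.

α = atan 0.45 = 24.23°;  2α = 48.46°
edge 3: e_3 = (+0.95, +0.60);  n_3 = (+0.5340, -0.8455)
edge 6: e_6 = (-2.51, -0.76);  n_6 = (-0.2898, +0.9571)
∠(n_3, n_6) = 164.57°
δ = |180° − 164.57°| = 15.43°
15.43° ≤ 2α = 48.46°  →  valid

δ = 15.43°, valid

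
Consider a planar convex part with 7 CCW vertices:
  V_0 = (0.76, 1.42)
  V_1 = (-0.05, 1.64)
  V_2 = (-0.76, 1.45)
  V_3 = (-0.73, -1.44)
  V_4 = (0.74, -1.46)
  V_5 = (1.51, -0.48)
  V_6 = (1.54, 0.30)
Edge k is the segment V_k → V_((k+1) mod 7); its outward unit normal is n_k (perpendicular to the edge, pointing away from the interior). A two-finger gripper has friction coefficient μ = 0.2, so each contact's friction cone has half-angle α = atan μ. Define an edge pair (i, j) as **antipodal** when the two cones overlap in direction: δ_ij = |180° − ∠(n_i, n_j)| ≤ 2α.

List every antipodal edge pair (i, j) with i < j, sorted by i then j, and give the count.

count = 3; pairs: (0,3), (1,3), (2,5)

α = atan 0.2 = 11.31°;  2α = 22.62°
n_0 = (+0.2621, +0.9650)
n_1 = (-0.2585, +0.9660)
n_2 = (-0.9999, -0.0104)
n_3 = (-0.0136, -0.9999)
n_4 = (+0.7863, -0.6178)
n_5 = (+0.9993, -0.0384)
n_6 = (+0.8206, +0.5715)
  (0,1): δ = 149.82°  ·
  (0,2): δ = 74.21°  ·
  (0,3): δ = 14.42°  ✓
  (0,4): δ = 67.04°  ·
  (0,5): δ = 102.99°  ·
  (0,6): δ = 140.05°  ·
  (1,2): δ = 104.39°  ·
  (1,3): δ = 15.76°  ✓
  (1,4): δ = 36.86°  ·
  (1,5): δ = 72.82°  ·
  (1,6): δ = 109.87°  ·
  (2,3): δ = 91.37°  ·
  (2,4): δ = 38.75°  ·
  (2,5): δ = 2.80°  ✓
  (2,6): δ = 34.26°  ·
  (3,4): δ = 127.38°  ·
  (3,5): δ = 91.42°  ·
  (3,6): δ = 54.37°  ·
  (4,5): δ = 144.05°  ·
  (4,6): δ = 106.99°  ·
  (5,6): δ = 142.94°  ·
antipodal pairs: 3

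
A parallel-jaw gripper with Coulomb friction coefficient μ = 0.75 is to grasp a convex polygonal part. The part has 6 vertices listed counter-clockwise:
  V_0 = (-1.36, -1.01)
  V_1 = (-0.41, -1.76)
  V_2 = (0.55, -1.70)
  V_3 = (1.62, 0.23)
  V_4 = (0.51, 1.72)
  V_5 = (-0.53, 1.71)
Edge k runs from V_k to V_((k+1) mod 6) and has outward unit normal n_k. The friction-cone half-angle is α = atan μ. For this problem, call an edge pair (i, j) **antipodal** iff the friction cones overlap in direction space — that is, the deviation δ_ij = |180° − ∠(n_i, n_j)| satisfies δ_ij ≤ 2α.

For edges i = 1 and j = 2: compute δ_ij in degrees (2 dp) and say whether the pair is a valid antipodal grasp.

δ = 122.58°, invalid

α = atan 0.75 = 36.87°;  2α = 73.74°
edge 1: e_1 = (+0.96, +0.06);  n_1 = (+0.0624, -0.9981)
edge 2: e_2 = (+1.07, +1.93);  n_2 = (+0.8746, -0.4849)
∠(n_1, n_2) = 57.42°
δ = |180° − 57.42°| = 122.58°
122.58° > 2α = 73.74°  →  invalid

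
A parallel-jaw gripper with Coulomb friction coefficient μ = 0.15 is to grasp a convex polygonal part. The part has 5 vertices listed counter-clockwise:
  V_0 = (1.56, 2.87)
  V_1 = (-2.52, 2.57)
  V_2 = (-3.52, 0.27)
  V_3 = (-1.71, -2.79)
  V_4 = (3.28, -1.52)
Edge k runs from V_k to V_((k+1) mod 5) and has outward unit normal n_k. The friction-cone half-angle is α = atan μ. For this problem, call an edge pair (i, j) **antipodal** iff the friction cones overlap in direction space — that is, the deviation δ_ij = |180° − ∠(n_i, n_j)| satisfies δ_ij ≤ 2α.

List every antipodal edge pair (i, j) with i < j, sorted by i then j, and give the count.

α = atan 0.15 = 8.53°;  2α = 17.06°
n_0 = (-0.0733, +0.9973)
n_1 = (-0.9171, +0.3987)
n_2 = (-0.8607, -0.5091)
n_3 = (+0.2466, -0.9691)
n_4 = (+0.9311, +0.3648)
  (0,1): δ = 117.70°  ·
  (0,2): δ = 63.60°  ·
  (0,3): δ = 10.07°  ✓
  (0,4): δ = 107.19°  ·
  (1,2): δ = 125.90°  ·
  (1,3): δ = 52.22°  ·
  (1,4): δ = 44.89°  ·
  (2,3): δ = 106.33°  ·
  (2,4): δ = 9.21°  ✓
  (3,4): δ = 82.88°  ·
antipodal pairs: 2

count = 2; pairs: (0,3), (2,4)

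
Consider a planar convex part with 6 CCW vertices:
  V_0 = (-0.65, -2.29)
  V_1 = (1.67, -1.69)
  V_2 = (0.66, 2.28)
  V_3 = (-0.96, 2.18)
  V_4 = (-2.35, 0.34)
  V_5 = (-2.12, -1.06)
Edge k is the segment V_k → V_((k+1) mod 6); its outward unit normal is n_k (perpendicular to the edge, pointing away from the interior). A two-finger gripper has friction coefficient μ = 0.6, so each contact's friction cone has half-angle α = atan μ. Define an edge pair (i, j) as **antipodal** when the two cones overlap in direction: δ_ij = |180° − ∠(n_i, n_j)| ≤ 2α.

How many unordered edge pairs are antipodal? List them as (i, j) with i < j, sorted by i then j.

α = atan 0.6 = 30.96°;  2α = 61.93°
n_0 = (+0.2504, -0.9681)
n_1 = (+0.9691, +0.2466)
n_2 = (-0.0616, +0.9981)
n_3 = (-0.7979, +0.6028)
n_4 = (-0.9868, -0.1621)
n_5 = (-0.6417, -0.7669)
  (0,1): δ = 90.23°  ·
  (0,2): δ = 10.97°  ✓
  (0,3): δ = 38.43°  ✓
  (0,4): δ = 84.83°  ·
  (0,5): δ = 125.58°  ·
  (1,2): δ = 100.74°  ·
  (1,3): δ = 51.34°  ✓
  (1,4): δ = 4.94°  ✓
  (1,5): δ = 35.81°  ✓
  (2,3): δ = 130.60°  ·
  (2,4): δ = 84.20°  ·
  (2,5): δ = 43.45°  ✓
  (3,4): δ = 133.60°  ·
  (3,5): δ = 92.85°  ·
  (4,5): δ = 139.25°  ·
antipodal pairs: 6

count = 6; pairs: (0,2), (0,3), (1,3), (1,4), (1,5), (2,5)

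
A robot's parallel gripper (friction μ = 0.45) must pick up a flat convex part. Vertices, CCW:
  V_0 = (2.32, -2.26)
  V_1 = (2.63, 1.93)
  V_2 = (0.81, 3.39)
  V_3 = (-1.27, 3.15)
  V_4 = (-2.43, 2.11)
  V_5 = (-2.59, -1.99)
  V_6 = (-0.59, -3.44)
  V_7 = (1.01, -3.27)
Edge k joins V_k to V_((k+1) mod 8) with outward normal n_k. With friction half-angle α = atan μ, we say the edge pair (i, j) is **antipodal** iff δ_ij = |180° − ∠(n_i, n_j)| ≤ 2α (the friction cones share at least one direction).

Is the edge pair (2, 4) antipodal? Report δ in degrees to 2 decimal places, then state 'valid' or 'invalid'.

δ = 98.82°, invalid

α = atan 0.45 = 24.23°;  2α = 48.46°
edge 2: e_2 = (-2.08, -0.24);  n_2 = (-0.1146, +0.9934)
edge 4: e_4 = (-0.16, -4.10);  n_4 = (-0.9992, +0.0390)
∠(n_2, n_4) = 81.18°
δ = |180° − 81.18°| = 98.82°
98.82° > 2α = 48.46°  →  invalid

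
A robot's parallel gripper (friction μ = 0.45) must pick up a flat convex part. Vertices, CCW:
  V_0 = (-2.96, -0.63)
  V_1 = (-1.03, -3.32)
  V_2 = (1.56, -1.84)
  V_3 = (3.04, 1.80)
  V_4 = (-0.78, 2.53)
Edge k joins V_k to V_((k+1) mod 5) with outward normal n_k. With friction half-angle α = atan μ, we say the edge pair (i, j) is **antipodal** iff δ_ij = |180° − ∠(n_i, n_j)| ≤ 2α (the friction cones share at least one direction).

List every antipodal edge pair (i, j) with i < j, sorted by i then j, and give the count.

α = atan 0.45 = 24.23°;  2α = 48.46°
n_0 = (-0.8125, -0.5830)
n_1 = (+0.4961, -0.8682)
n_2 = (+0.9264, -0.3767)
n_3 = (+0.1877, +0.9822)
n_4 = (-0.8231, +0.5679)
  (0,1): δ = 95.91°  ·
  (0,2): δ = 57.78°  ·
  (0,3): δ = 43.52°  ✓
  (0,4): δ = 109.74°  ·
  (1,2): δ = 141.87°  ·
  (1,3): δ = 40.56°  ✓
  (1,4): δ = 25.65°  ✓
  (2,3): δ = 78.69°  ·
  (2,4): δ = 12.47°  ✓
  (3,4): δ = 113.78°  ·
antipodal pairs: 4

count = 4; pairs: (0,3), (1,3), (1,4), (2,4)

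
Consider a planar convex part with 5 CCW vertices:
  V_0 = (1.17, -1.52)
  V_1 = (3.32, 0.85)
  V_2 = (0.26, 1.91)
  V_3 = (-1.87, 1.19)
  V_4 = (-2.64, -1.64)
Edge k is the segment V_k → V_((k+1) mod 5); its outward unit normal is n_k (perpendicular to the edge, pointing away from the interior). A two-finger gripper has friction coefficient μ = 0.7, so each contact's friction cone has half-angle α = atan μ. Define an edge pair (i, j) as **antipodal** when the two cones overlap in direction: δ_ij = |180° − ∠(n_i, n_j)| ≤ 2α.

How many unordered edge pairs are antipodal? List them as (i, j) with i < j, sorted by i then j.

α = atan 0.7 = 34.99°;  2α = 69.98°
n_0 = (+0.7406, -0.6719)
n_1 = (+0.3273, +0.9449)
n_2 = (-0.3202, +0.9473)
n_3 = (-0.9649, +0.2625)
n_4 = (+0.0315, -0.9995)
  (0,1): δ = 66.89°  ✓
  (0,2): δ = 29.11°  ✓
  (0,3): δ = 26.99°  ✓
  (0,4): δ = 134.02°  ·
  (1,2): δ = 142.22°  ·
  (1,3): δ = 86.11°  ·
  (1,4): δ = 20.91°  ✓
  (2,3): δ = 123.90°  ·
  (2,4): δ = 16.87°  ✓
  (3,4): δ = 72.98°  ·
antipodal pairs: 5

count = 5; pairs: (0,1), (0,2), (0,3), (1,4), (2,4)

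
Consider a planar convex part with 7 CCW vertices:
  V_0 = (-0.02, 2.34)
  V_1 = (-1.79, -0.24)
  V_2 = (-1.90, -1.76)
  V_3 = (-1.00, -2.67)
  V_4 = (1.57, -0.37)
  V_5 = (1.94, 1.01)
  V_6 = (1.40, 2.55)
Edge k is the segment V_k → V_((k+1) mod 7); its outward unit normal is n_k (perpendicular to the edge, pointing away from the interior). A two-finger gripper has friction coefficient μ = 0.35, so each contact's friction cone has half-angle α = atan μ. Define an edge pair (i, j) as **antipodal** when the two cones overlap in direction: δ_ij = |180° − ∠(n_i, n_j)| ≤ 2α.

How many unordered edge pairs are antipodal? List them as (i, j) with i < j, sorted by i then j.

α = atan 0.35 = 19.29°;  2α = 38.58°
n_0 = (-0.8246, +0.5657)
n_1 = (-0.9974, +0.0722)
n_2 = (-0.7110, -0.7032)
n_3 = (+0.6669, -0.7452)
n_4 = (+0.9659, -0.2590)
n_5 = (+0.9437, +0.3309)
n_6 = (-0.1463, +0.9892)
  (0,1): δ = 149.69°  ·
  (0,2): δ = 100.86°  ·
  (0,3): δ = 13.72°  ✓
  (0,4): δ = 19.44°  ✓
  (0,5): δ = 53.78°  ·
  (0,6): δ = 132.86°  ·
  (1,2): δ = 131.18°  ·
  (1,3): δ = 44.03°  ·
  (1,4): δ = 10.87°  ✓
  (1,5): δ = 23.46°  ✓
  (1,6): δ = 102.55°  ·
  (2,3): δ = 92.86°  ·
  (2,4): δ = 59.69°  ·
  (2,5): δ = 25.36°  ✓
  (2,6): δ = 53.73°  ·
  (3,4): δ = 146.84°  ·
  (3,5): δ = 112.50°  ·
  (3,6): δ = 33.41°  ✓
  (4,5): δ = 145.67°  ·
  (4,6): δ = 66.58°  ·
  (5,6): δ = 100.91°  ·
antipodal pairs: 6

count = 6; pairs: (0,3), (0,4), (1,4), (1,5), (2,5), (3,6)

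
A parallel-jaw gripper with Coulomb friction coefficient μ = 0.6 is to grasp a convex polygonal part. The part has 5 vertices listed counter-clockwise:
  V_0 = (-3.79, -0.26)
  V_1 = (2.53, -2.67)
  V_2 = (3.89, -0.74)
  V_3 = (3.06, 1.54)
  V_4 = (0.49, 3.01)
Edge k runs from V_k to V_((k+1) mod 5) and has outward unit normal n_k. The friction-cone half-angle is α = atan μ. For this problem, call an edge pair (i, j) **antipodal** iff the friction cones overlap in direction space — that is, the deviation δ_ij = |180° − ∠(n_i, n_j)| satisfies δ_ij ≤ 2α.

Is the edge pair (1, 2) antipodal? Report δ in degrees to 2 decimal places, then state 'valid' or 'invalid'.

δ = 124.83°, invalid

α = atan 0.6 = 30.96°;  2α = 61.93°
edge 1: e_1 = (+1.36, +1.93);  n_1 = (+0.8174, -0.5760)
edge 2: e_2 = (-0.83, +2.28);  n_2 = (+0.9397, +0.3421)
∠(n_1, n_2) = 55.17°
δ = |180° − 55.17°| = 124.83°
124.83° > 2α = 61.93°  →  invalid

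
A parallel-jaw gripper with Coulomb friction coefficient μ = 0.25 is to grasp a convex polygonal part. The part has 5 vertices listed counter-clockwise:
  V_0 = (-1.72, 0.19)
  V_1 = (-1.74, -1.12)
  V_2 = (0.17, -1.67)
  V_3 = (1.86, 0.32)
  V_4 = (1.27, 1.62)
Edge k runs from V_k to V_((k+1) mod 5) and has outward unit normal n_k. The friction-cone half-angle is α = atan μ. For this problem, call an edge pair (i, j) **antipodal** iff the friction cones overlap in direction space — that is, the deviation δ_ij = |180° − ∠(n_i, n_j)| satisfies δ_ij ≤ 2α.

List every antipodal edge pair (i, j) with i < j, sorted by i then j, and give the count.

count = 2; pairs: (0,3), (2,4)

α = atan 0.25 = 14.04°;  2α = 28.07°
n_0 = (-0.9999, +0.0153)
n_1 = (-0.2767, -0.9610)
n_2 = (+0.7622, -0.6473)
n_3 = (+0.9106, +0.4133)
n_4 = (-0.4315, +0.9021)
  (0,1): δ = 105.19°  ·
  (0,2): δ = 39.46°  ·
  (0,3): δ = 25.29°  ✓
  (0,4): δ = 116.43°  ·
  (1,2): δ = 114.28°  ·
  (1,3): δ = 49.53°  ·
  (1,4): δ = 41.62°  ·
  (2,3): δ = 115.25°  ·
  (2,4): δ = 24.10°  ✓
  (3,4): δ = 88.85°  ·
antipodal pairs: 2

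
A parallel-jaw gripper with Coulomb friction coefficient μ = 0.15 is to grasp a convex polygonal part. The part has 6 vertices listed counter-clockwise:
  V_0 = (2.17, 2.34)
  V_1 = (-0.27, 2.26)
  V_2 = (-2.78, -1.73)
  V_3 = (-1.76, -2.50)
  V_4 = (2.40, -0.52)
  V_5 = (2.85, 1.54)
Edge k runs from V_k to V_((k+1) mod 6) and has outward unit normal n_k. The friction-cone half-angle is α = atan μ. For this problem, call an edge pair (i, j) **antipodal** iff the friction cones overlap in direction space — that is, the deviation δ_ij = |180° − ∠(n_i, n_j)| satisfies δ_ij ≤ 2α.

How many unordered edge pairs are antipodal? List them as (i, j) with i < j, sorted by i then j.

count = 1; pairs: (2,5)

α = atan 0.15 = 8.53°;  2α = 17.06°
n_0 = (-0.0328, +0.9995)
n_1 = (-0.8464, +0.5325)
n_2 = (-0.6025, -0.7981)
n_3 = (+0.4298, -0.9029)
n_4 = (+0.9770, -0.2134)
n_5 = (+0.7619, +0.6476)
  (0,1): δ = 124.05°  ·
  (0,2): δ = 38.93°  ·
  (0,3): δ = 23.57°  ·
  (0,4): δ = 75.80°  ·
  (0,5): δ = 128.49°  ·
  (1,2): δ = 94.88°  ·
  (1,3): δ = 32.37°  ·
  (1,4): δ = 19.85°  ·
  (1,5): δ = 72.54°  ·
  (2,3): δ = 117.50°  ·
  (2,4): δ = 65.27°  ·
  (2,5): δ = 12.59°  ✓
  (3,4): δ = 127.78°  ·
  (3,5): δ = 75.09°  ·
  (4,5): δ = 127.31°  ·
antipodal pairs: 1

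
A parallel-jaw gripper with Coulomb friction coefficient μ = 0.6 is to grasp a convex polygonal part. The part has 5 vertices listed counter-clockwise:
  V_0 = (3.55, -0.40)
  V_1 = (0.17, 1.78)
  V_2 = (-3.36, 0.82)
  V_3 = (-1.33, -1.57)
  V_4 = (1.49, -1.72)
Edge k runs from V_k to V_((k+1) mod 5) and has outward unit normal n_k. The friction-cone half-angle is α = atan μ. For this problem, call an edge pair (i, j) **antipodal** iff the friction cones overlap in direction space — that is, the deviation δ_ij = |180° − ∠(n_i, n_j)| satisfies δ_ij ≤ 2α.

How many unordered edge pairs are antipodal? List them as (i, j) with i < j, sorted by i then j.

α = atan 0.6 = 30.96°;  2α = 61.93°
n_0 = (+0.5420, +0.8404)
n_1 = (-0.2624, +0.9650)
n_2 = (-0.7622, -0.6474)
n_3 = (-0.0531, -0.9986)
n_4 = (+0.5395, -0.8420)
  (0,1): δ = 131.97°  ·
  (0,2): δ = 16.84°  ✓
  (0,3): δ = 29.78°  ✓
  (0,4): δ = 65.47°  ·
  (1,2): δ = 64.87°  ·
  (1,3): δ = 18.26°  ✓
  (1,4): δ = 17.44°  ✓
  (2,3): δ = 133.39°  ·
  (2,4): δ = 97.69°  ·
  (3,4): δ = 144.30°  ·
antipodal pairs: 4

count = 4; pairs: (0,2), (0,3), (1,3), (1,4)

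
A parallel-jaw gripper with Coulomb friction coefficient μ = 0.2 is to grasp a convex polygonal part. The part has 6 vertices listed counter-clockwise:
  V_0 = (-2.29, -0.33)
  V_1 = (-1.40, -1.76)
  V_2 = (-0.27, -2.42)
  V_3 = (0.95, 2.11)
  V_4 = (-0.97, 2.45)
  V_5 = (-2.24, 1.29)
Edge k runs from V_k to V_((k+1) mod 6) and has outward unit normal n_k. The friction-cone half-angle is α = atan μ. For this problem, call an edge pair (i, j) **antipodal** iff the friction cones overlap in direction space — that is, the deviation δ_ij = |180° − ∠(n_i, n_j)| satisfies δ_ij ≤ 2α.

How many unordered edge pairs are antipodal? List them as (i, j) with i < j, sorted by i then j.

α = atan 0.2 = 11.31°;  2α = 22.62°
n_0 = (-0.8490, -0.5284)
n_1 = (-0.5043, -0.8635)
n_2 = (+0.9656, -0.2600)
n_3 = (+0.1744, +0.9847)
n_4 = (-0.6744, +0.7384)
n_5 = (-0.9995, +0.0308)
  (0,1): δ = 152.19°  ·
  (0,2): δ = 46.97°  ·
  (0,3): δ = 48.06°  ·
  (0,4): δ = 100.51°  ·
  (0,5): δ = 146.33°  ·
  (1,2): δ = 74.79°  ·
  (1,3): δ = 20.25°  ✓
  (1,4): δ = 72.70°  ·
  (1,5): δ = 118.52°  ·
  (2,3): δ = 84.97°  ·
  (2,4): δ = 32.52°  ·
  (2,5): δ = 13.31°  ✓
  (3,4): δ = 127.55°  ·
  (3,5): δ = 81.73°  ·
  (4,5): δ = 134.18°  ·
antipodal pairs: 2

count = 2; pairs: (1,3), (2,5)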